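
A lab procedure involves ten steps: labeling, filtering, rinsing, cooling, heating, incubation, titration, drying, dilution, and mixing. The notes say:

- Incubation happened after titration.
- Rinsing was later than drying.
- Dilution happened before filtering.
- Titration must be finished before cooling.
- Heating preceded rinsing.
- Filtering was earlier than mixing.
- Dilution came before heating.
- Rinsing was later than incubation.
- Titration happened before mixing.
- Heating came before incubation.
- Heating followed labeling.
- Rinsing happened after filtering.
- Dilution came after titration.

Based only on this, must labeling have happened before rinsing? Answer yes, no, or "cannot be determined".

yes

Chain the constraints: labeling → heating → rinsing. Each link is directly stated, so labeling comes before rinsing.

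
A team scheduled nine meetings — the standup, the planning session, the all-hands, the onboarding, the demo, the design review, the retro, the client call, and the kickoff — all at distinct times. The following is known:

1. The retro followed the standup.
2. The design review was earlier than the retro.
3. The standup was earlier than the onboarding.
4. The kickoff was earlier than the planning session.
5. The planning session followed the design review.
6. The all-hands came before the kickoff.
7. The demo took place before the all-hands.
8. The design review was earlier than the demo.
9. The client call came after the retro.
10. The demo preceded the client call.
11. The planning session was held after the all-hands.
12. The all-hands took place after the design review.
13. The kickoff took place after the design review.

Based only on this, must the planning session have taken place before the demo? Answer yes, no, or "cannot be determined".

Tracing the constraints gives the demo → the all-hands → the planning session, so the demo must come before the planning session.
That means the planning session cannot be before the demo.

no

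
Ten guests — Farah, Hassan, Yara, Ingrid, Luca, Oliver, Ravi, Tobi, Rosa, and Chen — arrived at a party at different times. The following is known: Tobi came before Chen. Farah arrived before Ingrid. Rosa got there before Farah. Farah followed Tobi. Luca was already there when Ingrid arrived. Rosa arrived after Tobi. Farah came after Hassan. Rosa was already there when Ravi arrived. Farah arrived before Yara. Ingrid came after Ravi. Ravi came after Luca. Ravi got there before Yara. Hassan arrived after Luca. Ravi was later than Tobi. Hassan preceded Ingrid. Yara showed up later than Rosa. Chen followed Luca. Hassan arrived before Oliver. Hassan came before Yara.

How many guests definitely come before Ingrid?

6

Directly stated before Ingrid: Farah, Hassan, Luca, and Ravi.
Rosa reaches Ingrid via Rosa → Farah → Ingrid.
Tobi reaches Ingrid via Tobi → Farah → Ingrid.
That's Farah, Hassan, Luca, Ravi, Rosa, and Tobi — 6 in all.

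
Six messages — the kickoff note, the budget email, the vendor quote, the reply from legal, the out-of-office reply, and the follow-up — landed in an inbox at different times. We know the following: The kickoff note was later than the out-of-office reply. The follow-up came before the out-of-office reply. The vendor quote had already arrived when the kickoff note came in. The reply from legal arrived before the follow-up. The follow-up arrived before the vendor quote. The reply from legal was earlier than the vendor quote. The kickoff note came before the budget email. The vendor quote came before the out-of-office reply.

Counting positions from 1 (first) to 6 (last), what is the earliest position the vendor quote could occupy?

The follow-up and the reply from legal must both come before the vendor quote — 2 forced predecessors.
Nothing else is forced ahead of the vendor quote, so its earliest slot is position 2 + 1 = 3.

3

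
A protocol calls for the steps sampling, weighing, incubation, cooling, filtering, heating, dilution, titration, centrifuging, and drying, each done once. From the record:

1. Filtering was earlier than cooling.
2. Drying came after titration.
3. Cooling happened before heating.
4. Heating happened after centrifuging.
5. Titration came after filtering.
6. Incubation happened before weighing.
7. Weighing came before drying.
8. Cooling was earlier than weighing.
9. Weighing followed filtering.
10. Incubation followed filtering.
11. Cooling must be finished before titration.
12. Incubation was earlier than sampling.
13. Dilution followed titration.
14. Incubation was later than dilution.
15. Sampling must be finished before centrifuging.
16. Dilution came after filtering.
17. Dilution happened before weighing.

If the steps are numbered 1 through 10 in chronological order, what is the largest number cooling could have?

2

Cooling must come before centrifuging, dilution, drying, heating, incubation, sampling, titration, and weighing — 8 steps forced after it.
Everything else can be placed before cooling in some valid order, so cooling can sit as late as position 10 − 8 = 2.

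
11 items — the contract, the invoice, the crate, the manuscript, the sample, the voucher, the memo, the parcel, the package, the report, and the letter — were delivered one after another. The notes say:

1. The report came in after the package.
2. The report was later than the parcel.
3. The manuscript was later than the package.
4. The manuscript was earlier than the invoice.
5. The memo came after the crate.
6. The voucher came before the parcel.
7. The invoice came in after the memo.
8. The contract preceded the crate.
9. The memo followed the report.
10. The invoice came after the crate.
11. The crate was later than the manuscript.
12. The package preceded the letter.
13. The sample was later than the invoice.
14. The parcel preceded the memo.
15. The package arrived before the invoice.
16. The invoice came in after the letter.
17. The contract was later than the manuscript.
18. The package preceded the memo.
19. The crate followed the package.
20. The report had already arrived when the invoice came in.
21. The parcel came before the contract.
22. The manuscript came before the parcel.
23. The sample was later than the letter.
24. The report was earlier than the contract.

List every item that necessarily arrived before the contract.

Directly stated before the contract: the manuscript, the parcel, and the report.
The package reaches the contract via the package → the manuscript → the contract.
The voucher reaches the contract via the voucher → the parcel → the contract.
No chain forces the sample (or any of the others) ahead of the contract.

the manuscript, the package, the parcel, the report, the voucher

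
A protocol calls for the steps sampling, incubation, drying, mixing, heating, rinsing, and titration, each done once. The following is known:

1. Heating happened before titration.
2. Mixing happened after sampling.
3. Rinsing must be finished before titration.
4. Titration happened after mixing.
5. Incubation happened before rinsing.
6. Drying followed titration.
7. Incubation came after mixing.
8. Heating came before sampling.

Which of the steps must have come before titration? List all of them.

Directly stated before titration: heating, mixing, and rinsing.
Incubation reaches titration via incubation → rinsing → titration.
Sampling reaches titration via sampling → mixing → titration.
No chain forces drying ahead of titration.

heating, incubation, mixing, rinsing, sampling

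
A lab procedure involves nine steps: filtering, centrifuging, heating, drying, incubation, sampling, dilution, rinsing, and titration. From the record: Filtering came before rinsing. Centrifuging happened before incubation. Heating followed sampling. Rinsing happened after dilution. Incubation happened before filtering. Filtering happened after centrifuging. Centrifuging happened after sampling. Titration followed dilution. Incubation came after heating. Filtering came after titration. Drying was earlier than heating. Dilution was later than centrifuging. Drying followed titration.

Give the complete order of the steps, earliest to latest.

sampling, centrifuging, dilution, titration, drying, heating, incubation, filtering, rinsing

The constraints fix every adjacent pair, so only one ordering works:
sampling → centrifuging → dilution → titration → drying → heating → incubation → filtering → rinsing.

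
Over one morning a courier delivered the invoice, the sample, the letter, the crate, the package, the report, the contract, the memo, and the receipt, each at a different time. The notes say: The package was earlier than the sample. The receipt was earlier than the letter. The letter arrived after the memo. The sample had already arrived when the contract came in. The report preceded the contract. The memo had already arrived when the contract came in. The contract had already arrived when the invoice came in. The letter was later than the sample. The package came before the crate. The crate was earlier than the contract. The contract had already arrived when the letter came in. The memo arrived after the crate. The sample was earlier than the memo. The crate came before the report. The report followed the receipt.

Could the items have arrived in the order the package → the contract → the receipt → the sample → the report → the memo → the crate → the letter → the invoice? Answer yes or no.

The constraints require the crate before the contract, but in the proposed sequence the contract appears ahead of the crate. That one violation is enough.

no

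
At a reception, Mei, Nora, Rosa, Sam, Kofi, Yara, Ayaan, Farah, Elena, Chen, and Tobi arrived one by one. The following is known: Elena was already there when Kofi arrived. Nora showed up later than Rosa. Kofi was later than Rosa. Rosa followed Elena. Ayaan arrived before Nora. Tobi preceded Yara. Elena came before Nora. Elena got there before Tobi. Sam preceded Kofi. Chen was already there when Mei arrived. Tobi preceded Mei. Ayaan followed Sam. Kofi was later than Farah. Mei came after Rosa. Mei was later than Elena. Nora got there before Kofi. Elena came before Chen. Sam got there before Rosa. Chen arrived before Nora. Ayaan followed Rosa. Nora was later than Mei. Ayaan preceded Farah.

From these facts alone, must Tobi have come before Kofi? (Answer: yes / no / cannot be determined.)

yes

Chain the constraints: Tobi → Mei → Nora → Kofi. Each link is directly stated, so Tobi comes before Kofi.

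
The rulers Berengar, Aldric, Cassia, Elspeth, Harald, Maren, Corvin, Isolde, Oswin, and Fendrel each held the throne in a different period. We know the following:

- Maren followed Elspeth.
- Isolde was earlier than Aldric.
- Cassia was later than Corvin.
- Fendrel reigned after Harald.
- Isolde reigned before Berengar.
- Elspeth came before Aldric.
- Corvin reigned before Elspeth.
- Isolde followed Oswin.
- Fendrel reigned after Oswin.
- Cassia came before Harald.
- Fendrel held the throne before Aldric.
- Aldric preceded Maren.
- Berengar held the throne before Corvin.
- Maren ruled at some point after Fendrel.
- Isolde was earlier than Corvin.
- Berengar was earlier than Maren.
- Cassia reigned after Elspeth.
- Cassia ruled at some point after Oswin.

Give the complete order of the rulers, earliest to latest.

The constraints fix every adjacent pair, so only one ordering works:
Oswin → Isolde → Berengar → Corvin → Elspeth → Cassia → Harald → Fendrel → Aldric → Maren.

Oswin, Isolde, Berengar, Corvin, Elspeth, Cassia, Harald, Fendrel, Aldric, Maren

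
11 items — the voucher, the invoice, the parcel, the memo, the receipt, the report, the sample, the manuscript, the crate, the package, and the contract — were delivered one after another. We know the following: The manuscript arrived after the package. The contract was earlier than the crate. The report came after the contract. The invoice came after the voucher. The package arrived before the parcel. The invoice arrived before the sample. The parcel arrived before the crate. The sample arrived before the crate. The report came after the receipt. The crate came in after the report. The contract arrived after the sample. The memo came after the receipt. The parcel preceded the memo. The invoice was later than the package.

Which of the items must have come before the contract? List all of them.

Directly stated before the contract: the sample.
The invoice reaches the contract via the invoice → the sample → the contract.
The package reaches the contract via the package → the invoice → the sample → the contract.
The voucher reaches the contract via the voucher → the invoice → the sample → the contract.
No chain forces the report (or any of the others) ahead of the contract.

the invoice, the package, the sample, the voucher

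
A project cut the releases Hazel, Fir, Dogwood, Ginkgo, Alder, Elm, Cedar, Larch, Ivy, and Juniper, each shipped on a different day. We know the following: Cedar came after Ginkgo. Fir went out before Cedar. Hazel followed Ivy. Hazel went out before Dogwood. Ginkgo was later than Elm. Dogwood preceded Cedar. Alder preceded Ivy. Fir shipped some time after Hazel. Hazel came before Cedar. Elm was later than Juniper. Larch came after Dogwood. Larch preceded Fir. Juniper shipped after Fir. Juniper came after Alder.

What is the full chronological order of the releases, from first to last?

Alder, Ivy, Hazel, Dogwood, Larch, Fir, Juniper, Elm, Ginkgo, Cedar

The constraints fix every adjacent pair, so only one ordering works:
Alder → Ivy → Hazel → Dogwood → Larch → Fir → Juniper → Elm → Ginkgo → Cedar.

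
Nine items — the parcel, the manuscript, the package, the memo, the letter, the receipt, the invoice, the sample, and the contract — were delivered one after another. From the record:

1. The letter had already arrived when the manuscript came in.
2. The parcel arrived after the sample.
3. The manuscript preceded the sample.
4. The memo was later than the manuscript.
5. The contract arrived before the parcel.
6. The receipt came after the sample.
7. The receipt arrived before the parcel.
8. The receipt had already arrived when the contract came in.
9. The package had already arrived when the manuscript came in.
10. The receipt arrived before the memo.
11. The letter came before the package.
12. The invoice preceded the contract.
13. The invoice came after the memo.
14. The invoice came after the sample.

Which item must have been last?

the parcel

Every other item has a chain of constraints placing it before the parcel, so the parcel is last.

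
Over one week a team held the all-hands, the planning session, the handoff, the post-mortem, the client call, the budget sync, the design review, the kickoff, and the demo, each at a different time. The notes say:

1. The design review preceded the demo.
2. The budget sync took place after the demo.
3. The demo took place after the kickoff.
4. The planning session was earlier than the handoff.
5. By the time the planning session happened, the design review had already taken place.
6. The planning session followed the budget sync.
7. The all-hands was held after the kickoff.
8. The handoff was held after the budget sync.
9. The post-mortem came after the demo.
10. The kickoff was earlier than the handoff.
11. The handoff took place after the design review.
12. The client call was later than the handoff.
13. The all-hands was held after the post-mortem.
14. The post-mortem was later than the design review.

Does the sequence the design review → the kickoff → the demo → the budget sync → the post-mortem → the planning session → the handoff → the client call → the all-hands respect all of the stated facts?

Check each stated constraint against the proposed order — e.g. the design review is ahead of the handoff; the kickoff is ahead of the all-hands. Every pair is in the required order; nothing is violated.

yes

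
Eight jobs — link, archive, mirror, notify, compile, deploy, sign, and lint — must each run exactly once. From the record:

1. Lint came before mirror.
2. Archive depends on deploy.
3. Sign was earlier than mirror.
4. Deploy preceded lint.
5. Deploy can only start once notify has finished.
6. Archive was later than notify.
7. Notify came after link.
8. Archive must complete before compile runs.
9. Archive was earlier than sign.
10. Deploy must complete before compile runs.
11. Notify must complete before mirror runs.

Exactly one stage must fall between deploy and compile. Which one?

Tracing the constraints gives deploy → archive → compile, so archive sits after deploy and before compile.
No other stage is forced both after deploy and before compile.

archive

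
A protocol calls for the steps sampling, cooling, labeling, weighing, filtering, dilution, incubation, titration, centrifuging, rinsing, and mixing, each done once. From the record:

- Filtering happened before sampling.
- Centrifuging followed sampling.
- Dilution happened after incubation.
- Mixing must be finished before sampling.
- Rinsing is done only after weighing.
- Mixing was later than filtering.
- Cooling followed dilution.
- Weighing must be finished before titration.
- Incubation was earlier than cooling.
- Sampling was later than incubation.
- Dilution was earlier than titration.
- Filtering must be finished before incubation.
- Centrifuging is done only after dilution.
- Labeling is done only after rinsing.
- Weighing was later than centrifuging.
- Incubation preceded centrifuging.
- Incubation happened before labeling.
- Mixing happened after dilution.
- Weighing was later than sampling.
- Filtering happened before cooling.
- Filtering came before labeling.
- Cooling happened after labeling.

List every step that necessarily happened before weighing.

centrifuging, dilution, filtering, incubation, mixing, sampling

Directly stated before weighing: centrifuging and sampling.
Dilution reaches weighing via dilution → centrifuging → weighing.
Filtering reaches weighing via filtering → sampling → weighing.
Incubation reaches weighing via incubation → centrifuging → weighing.
Likewise mixing reaches weighing by chaining the stated constraints.
No chain forces titration (or any of the others) ahead of weighing.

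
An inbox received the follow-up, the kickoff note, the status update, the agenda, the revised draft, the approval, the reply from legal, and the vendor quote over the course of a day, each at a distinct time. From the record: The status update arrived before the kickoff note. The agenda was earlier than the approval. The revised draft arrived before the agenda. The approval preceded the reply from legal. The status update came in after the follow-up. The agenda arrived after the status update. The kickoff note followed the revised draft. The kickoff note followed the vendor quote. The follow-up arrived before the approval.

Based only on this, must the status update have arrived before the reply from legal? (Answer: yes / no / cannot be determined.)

yes

Chain the constraints: the status update → the agenda → the approval → the reply from legal. Each link is directly stated, so the status update comes before the reply from legal.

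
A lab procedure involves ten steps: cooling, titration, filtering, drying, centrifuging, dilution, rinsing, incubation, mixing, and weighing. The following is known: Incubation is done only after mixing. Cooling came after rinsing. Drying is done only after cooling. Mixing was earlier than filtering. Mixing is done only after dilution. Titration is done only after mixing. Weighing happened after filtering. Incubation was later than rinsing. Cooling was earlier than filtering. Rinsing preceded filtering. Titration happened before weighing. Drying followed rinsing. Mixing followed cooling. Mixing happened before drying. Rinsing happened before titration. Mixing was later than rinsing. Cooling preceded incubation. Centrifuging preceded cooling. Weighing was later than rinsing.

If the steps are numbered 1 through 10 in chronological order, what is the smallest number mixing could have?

5

Centrifuging, cooling, dilution, and rinsing must all come before mixing — 4 forced predecessors.
Nothing else is forced ahead of mixing, so its earliest slot is position 4 + 1 = 5.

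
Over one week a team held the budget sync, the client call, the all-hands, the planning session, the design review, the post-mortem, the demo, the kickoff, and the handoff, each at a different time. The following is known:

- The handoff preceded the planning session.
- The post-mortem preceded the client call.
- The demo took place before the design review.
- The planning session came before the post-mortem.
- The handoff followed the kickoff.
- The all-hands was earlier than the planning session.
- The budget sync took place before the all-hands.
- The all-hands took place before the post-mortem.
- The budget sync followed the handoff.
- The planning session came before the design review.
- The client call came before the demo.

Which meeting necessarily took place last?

Every other meeting has a chain of constraints placing it before the design review, so the design review is last.

the design review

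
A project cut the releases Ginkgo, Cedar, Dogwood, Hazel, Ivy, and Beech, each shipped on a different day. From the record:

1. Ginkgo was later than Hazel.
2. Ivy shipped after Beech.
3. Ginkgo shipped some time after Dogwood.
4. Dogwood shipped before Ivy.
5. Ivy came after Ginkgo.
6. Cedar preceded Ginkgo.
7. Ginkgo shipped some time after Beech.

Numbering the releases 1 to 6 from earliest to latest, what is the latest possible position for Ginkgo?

Ginkgo must come before Ivy — 1 release forced after it.
Everything else can be placed before Ginkgo in some valid order, so Ginkgo can sit as late as position 6 − 1 = 5.

5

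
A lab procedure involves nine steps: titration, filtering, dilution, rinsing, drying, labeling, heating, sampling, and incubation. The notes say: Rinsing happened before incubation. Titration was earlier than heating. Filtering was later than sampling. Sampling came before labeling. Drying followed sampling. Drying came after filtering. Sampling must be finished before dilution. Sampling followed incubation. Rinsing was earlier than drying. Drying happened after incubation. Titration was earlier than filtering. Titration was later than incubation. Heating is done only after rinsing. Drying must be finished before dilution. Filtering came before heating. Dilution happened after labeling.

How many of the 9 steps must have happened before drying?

Directly stated before drying: filtering, incubation, rinsing, and sampling.
Titration reaches drying via titration → filtering → drying.
That's filtering, incubation, rinsing, sampling, and titration — 5 in all.

5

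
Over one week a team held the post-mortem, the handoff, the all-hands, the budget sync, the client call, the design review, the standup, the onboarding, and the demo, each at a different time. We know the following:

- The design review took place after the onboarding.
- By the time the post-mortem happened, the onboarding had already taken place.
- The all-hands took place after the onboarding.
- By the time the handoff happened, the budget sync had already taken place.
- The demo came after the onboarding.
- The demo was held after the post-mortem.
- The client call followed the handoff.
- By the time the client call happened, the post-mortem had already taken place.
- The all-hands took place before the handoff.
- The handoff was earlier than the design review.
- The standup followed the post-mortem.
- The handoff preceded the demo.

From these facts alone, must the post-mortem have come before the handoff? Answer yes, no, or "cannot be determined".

No chain of stated constraints runs from the post-mortem to the handoff, and none runs from the handoff to the post-mortem either.
So the relative order of the post-mortem and the handoff is not fixed by the given facts.

cannot be determined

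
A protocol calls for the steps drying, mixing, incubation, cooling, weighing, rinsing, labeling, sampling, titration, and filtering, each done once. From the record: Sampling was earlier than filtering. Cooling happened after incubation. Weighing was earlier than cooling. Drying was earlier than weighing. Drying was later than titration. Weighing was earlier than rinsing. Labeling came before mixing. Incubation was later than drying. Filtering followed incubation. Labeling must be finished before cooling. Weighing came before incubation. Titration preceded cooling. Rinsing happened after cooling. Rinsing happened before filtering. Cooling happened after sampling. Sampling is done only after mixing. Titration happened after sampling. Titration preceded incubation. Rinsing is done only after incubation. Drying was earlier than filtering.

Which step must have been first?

Labeling has a chain of constraints placing it before every other step, so labeling must be first.

labeling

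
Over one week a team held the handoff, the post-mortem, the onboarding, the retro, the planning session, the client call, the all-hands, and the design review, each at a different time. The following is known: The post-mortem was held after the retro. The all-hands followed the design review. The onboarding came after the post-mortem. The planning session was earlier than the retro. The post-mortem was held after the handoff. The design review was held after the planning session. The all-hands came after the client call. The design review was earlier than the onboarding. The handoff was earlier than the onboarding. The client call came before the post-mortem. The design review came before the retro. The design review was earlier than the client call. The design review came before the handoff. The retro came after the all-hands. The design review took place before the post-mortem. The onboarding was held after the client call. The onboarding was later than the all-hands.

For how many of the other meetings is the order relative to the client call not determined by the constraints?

Forced before the client call: the design review and the planning session; forced after the client call: the all-hands, the onboarding, the post-mortem, and the retro.
That leaves the handoff with no forced order relative to the client call — 1.

1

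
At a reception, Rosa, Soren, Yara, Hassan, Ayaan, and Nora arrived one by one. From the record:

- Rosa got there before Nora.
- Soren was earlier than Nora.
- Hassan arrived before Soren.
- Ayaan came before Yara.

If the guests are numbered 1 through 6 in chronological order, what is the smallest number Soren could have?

Hassan must come before Soren — 1 forced predecessor.
Nothing else is forced ahead of Soren, so their earliest slot is position 1 + 1 = 2.

2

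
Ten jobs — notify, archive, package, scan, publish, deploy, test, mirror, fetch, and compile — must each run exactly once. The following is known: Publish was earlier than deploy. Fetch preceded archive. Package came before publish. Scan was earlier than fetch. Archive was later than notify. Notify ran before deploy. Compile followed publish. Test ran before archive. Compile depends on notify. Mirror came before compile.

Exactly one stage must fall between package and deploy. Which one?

publish

Tracing the constraints gives package → publish → deploy, so publish sits after package and before deploy.
No other stage is forced both after package and before deploy.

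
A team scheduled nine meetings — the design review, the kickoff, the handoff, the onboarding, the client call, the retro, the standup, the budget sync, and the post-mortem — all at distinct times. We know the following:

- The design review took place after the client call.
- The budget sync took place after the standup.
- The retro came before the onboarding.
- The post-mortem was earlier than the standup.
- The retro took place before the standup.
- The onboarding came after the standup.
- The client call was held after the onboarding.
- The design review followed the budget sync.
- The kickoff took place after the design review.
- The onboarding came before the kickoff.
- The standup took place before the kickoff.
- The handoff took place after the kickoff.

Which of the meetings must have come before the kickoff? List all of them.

the budget sync, the client call, the design review, the onboarding, the post-mortem, the retro, the standup

Directly stated before the kickoff: the design review, the onboarding, and the standup.
The budget sync reaches the kickoff via the budget sync → the design review → the kickoff.
The client call reaches the kickoff via the client call → the design review → the kickoff.
The post-mortem reaches the kickoff via the post-mortem → the standup → the kickoff.
Likewise the retro reaches the kickoff by chaining the stated constraints.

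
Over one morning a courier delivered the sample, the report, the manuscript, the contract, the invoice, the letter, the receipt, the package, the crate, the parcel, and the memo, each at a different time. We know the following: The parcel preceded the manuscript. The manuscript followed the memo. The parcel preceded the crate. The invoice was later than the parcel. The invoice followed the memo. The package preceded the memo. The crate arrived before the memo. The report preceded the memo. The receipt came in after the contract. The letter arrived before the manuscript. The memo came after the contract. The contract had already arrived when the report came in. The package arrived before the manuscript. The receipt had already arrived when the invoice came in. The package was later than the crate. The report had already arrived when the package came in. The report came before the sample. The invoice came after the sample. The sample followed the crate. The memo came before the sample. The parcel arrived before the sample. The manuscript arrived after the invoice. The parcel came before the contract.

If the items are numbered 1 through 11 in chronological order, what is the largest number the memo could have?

The memo must come before the invoice, the manuscript, and the sample — 3 items forced after it.
Everything else can be placed before the memo in some valid order, so the memo can sit as late as position 11 − 3 = 8.

8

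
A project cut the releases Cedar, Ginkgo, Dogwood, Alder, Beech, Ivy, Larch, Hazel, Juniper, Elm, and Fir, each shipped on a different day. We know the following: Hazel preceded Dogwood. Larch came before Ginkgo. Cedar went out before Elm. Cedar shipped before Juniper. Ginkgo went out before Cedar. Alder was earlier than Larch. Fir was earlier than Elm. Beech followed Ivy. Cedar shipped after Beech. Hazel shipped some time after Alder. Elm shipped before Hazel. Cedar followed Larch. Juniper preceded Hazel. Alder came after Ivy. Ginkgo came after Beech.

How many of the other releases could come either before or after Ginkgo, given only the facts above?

Forced before Ginkgo: Alder, Beech, Ivy, and Larch; forced after Ginkgo: Cedar, Dogwood, Elm, Hazel, and Juniper.
That leaves Fir with no forced order relative to Ginkgo — 1.

1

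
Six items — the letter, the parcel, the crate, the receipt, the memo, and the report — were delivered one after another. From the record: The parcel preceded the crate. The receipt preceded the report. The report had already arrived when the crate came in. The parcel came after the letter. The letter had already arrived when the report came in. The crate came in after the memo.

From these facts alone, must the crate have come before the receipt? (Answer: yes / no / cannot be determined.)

no

Tracing the constraints gives the receipt → the report → the crate, so the receipt must come before the crate.
That means the crate cannot be before the receipt.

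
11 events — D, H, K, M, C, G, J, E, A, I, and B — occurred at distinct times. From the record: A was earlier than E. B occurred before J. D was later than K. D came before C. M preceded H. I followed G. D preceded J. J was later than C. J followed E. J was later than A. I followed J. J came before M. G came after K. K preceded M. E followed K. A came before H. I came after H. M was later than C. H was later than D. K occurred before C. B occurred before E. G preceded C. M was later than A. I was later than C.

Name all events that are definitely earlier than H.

A, B, C, D, E, G, J, K, M

Directly stated before H: A, D, and M.
B reaches H via B → J → M → H.
C reaches H via C → M → H.
E reaches H via E → J → M → H.
Likewise G, J, and K each reach H by chaining the stated constraints.
No chain forces I ahead of H.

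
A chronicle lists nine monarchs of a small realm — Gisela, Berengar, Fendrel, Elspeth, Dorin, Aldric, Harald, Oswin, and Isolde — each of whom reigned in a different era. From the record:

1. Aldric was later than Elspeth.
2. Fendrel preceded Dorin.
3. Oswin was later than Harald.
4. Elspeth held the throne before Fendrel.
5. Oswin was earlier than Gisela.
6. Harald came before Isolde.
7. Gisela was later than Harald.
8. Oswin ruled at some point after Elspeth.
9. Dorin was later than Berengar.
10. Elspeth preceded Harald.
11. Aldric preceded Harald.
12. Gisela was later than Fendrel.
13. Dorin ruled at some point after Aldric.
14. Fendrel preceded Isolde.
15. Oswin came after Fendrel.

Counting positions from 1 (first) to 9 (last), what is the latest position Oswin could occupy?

Oswin must come before Gisela — 1 ruler forced after them.
Everything else can be placed before Oswin in some valid order, so Oswin can sit as late as position 9 − 1 = 8.

8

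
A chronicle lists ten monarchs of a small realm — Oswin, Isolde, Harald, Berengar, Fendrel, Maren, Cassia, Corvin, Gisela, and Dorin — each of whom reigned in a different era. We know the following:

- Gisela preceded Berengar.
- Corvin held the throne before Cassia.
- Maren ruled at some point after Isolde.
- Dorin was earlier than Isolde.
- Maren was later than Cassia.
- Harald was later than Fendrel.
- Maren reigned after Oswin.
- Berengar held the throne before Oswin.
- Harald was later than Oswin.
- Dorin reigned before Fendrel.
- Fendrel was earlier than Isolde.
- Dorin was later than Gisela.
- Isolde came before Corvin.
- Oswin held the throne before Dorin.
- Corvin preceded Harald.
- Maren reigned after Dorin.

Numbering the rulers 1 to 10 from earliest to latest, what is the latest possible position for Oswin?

Oswin must come before Cassia, Corvin, Dorin, Fendrel, Harald, Isolde, and Maren — 7 rulers forced after them.
Everything else can be placed before Oswin in some valid order, so Oswin can sit as late as position 10 − 7 = 3.

3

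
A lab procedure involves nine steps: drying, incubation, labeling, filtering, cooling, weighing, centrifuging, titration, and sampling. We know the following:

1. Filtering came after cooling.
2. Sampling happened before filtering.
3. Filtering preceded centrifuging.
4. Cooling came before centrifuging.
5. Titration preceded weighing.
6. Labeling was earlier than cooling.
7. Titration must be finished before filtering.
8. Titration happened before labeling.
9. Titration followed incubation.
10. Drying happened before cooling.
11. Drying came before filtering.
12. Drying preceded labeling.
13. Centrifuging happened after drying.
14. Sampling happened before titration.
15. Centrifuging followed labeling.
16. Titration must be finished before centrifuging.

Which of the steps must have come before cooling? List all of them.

drying, incubation, labeling, sampling, titration

Directly stated before cooling: drying and labeling.
Incubation reaches cooling via incubation → titration → labeling → cooling.
Sampling reaches cooling via sampling → titration → labeling → cooling.
Titration reaches cooling via titration → labeling → cooling.
No chain forces weighing (or any of the others) ahead of cooling.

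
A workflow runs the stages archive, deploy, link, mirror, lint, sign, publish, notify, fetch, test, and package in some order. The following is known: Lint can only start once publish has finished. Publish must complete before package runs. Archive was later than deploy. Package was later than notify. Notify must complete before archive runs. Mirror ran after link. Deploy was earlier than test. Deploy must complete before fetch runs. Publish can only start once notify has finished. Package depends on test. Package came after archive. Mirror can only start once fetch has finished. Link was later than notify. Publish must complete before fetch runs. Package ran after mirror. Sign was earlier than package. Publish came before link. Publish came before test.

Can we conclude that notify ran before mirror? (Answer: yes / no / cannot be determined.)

yes

Chain the constraints: notify → link → mirror. Each link is directly stated, so notify comes before mirror.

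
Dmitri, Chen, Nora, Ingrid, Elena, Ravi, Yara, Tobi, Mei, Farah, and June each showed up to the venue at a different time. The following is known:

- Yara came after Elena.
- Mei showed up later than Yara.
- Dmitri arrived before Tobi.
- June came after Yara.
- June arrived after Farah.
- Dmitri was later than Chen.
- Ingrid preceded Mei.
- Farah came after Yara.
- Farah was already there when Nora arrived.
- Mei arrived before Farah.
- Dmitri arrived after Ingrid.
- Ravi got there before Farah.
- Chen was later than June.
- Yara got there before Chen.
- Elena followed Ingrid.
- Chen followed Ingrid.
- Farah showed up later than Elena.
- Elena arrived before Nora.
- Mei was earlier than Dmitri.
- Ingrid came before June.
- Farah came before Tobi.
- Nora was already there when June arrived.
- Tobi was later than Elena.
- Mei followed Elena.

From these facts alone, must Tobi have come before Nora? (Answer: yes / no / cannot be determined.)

no

Tracing the constraints gives Nora → June → Chen → Dmitri → Tobi, so Nora must come before Tobi.
That means Tobi cannot be before Nora.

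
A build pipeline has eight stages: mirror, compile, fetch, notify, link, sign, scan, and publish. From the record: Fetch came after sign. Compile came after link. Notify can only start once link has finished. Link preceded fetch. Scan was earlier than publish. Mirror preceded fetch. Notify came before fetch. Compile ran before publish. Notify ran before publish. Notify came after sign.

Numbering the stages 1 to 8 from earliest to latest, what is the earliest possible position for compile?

2

Link must come before compile — 1 forced predecessor.
Nothing else is forced ahead of compile, so its earliest slot is position 1 + 1 = 2.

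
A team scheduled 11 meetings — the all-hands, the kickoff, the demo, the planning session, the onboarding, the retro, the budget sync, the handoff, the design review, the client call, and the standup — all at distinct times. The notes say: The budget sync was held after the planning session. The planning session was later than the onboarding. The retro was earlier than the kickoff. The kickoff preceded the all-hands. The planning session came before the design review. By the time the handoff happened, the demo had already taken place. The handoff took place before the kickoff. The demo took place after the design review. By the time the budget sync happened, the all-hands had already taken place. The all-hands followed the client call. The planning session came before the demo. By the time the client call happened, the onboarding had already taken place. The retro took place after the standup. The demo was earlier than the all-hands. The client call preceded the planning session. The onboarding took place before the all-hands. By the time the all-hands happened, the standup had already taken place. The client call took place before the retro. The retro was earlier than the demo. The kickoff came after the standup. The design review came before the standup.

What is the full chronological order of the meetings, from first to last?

the onboarding, the client call, the planning session, the design review, the standup, the retro, the demo, the handoff, the kickoff, the all-hands, the budget sync

The constraints fix every adjacent pair, so only one ordering works:
the onboarding → the client call → the planning session → the design review → the standup → the retro → the demo → the handoff → the kickoff → the all-hands → the budget sync.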